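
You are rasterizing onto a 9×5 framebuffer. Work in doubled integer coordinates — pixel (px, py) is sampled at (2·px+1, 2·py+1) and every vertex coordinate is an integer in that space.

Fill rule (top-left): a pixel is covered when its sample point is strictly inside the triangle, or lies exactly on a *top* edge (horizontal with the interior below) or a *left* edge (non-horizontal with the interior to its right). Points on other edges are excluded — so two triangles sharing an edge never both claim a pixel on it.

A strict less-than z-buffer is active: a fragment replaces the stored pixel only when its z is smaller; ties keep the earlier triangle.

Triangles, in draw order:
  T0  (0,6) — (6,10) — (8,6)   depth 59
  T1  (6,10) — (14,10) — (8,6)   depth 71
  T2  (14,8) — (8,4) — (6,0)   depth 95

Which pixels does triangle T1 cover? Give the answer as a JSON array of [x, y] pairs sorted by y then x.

T0:
  2·area = 32  (B↔C swapped to make it positive)
  edge (0, 6)→(8, 6): d=(8,0) top-left  bias=+0
  edge (8, 6)→(6, 10): d=(-2,4) right/bottom  bias=-1
  edge (6, 10)→(0, 6): d=(-6,-4) top-left  bias=+0
    (1,3)@(3, 7): e=[8,18,6] → █
    (2,3)@(5, 7): e=[8,10,14] → █
    (3,3)@(7, 7): e=[8,2,22] → █
    (4,3)@(9, 7): e=[8,-6,30] → ·
    (1,4)@(3, 9): e=[24,14,-6] → ·
    (2,4)@(5, 9): e=[24,6,2] → █
    (3,4)@(7, 9): e=[24,-2,10] → ·
  covered (4 px):
    · · · · · · · · ·
    · · · · · · · · ·
    · · · · · · · · ·
    · █ █ █ · · · · ·
    · · █ · · · · · ·
T1:
  2·area = 32  (B↔C swapped to make it positive)
  edge (6, 10)→(8, 6): d=(2,-4) top-left  bias=+0
  edge (8, 6)→(14, 10): d=(6,4) right/bottom  bias=-1
  edge (14, 10)→(6, 10): d=(-8,0) right/bottom  bias=-1
    (4,3)@(9, 7): e=[6,2,24] → █
    (5,3)@(11, 7): e=[14,-6,24] → ·
    (3,4)@(7, 9): e=[2,22,8] → █
    (5,4)@(11, 9): e=[18,6,8] → █
    (6,4)@(13, 9): e=[26,-2,8] → ·
  covered (4 px):
    · · · · · · · · ·
    · · · · · · · · ·
    · · · · · · · · ·
    · · · · █ · · · ·
    · · · █ █ █ · · ·
T2:
  2·area = 16
  edge (14, 8)→(8, 4): d=(-6,-4) top-left  bias=+0
  edge (8, 4)→(6, 0): d=(-2,-4) top-left  bias=+0
  edge (6, 0)→(14, 8): d=(8,8) right/bottom  bias=-1
    (3,0)@(7, 1): e=[14,2,0] → ·  [on edge]
    (4,1)@(9, 3): e=[10,6,0] → ·  [on edge]
    (5,2)@(11, 5): e=[6,10,0] → ·  [on edge]
    (6,3)@(13, 7): e=[2,14,0] → ·  [on edge]
    (7,4)@(15, 9): e=[-2,18,0] → ·  [on edge]
  covered (0 px):
    · · · · · · · · ·
    · · · · · · · · ·
    · · · · · · · · ·
    · · · · · · · · ·
    · · · · · · · · ·

Answer: [[4,3],[3,4],[4,4],[5,4]]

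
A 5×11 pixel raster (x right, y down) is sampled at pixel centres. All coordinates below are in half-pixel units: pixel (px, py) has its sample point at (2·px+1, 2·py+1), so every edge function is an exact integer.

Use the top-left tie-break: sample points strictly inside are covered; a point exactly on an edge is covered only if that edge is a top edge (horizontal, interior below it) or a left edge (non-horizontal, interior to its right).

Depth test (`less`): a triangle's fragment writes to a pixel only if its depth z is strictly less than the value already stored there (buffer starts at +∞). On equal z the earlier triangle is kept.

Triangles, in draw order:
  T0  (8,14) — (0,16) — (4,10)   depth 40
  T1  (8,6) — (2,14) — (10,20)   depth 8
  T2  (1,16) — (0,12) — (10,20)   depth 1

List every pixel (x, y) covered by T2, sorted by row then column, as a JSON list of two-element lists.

T0:
  2·area = 40
  edge (8, 14)→(0, 16): d=(-8,2) right/bottom  bias=-1
  edge (0, 16)→(4, 10): d=(4,-6) top-left  bias=+0
  edge (4, 10)→(8, 14): d=(4,4) right/bottom  bias=-1
    (0,3)@(1, 7): e=[70,-30,0] → .  [on edge]
    (1,4)@(3, 9): e=[50,-10,0] → .  [on edge]
    (2,5)@(5, 11): e=[30,10,0] → .  [on edge]
    (1,6)@(3, 13): e=[18,6,16] → X
    (2,6)@(5, 13): e=[14,18,8] → X
    (3,6)@(7, 13): e=[10,30,0] → .  [on edge]
    (0,7)@(1, 15): e=[6,2,32] → X
    (2,7)@(5, 15): e=[-2,26,16] → .
    (4,7)@(9, 15): e=[-10,50,0] → .  [on edge]
    (0,8)@(1, 17): e=[-10,10,40] → .
    (1,8)@(3, 17): e=[-14,22,32] → .
  covered (4 px):
    . . . . .
    . . . . .
    . . . . .
    . . . . .
    . . . . .
    . . . . .
    . X X . .
    X X . . .
    . . . . .
    . . . . .
    . . . . .
T1:
  2·area = 100  (B↔C swapped to make it positive)
  edge (8, 6)→(10, 20): d=(2,14) right/bottom  bias=-1
  edge (10, 20)→(2, 14): d=(-8,-6) top-left  bias=+0
  edge (2, 14)→(8, 6): d=(6,-8) top-left  bias=+0
    (3,4)@(7, 9): e=[20,70,10] → X
    (4,4)@(9, 9): e=[-8,82,26] → .
    (2,5)@(5, 11): e=[52,42,6] → X
    (4,5)@(9, 11): e=[-4,66,38] → .
    (1,6)@(3, 13): e=[84,14,2] → X
    (4,6)@(9, 13): e=[0,50,50] → .  [on edge]
    (1,7)@(3, 15): e=[88,-2,14] → .
    (2,7)@(5, 15): e=[60,10,30] → X
    (4,7)@(9, 15): e=[4,34,62] → X
    (2,8)@(5, 17): e=[64,-6,42] → .
    (3,8)@(7, 17): e=[36,6,58] → X
    (3,9)@(7, 19): e=[40,-10,70] → .
  covered (12 px):
    . . . . .
    . . . . .
    . . . . .
    . . . . .
    . . . X .
    . . X X .
    . X X X .
    . . X X X
    . . . X X
    . . . . X
    . . . . .
T2:
  2·area = 32
  edge (1, 16)→(0, 12): d=(-1,-4) top-left  bias=+0
  edge (0, 12)→(10, 20): d=(10,8) right/bottom  bias=-1
  edge (10, 20)→(1, 16): d=(-9,-4) top-left  bias=+0
    (0,6)@(1, 13): e=[3,2,27] → X
    (1,6)@(3, 13): e=[11,-14,35] → .
    (0,7)@(1, 15): e=[1,22,9] → X
    (1,7)@(3, 15): e=[9,6,17] → X
    (2,7)@(5, 15): e=[17,-10,25] → .
    (0,8)@(1, 17): e=[-1,42,-9] → .
    (1,8)@(3, 17): e=[7,26,-1] → .
    (2,8)@(5, 17): e=[15,10,7] → X
    (3,8)@(7, 17): e=[23,-6,15] → .
    (2,9)@(5, 19): e=[13,30,-11] → .
  covered (4 px):
    . . . . .
    . . . . .
    . . . . .
    . . . . .
    . . . . .
    . . . . .
    X . . . .
    X X . . .
    . . X . .
    . . . . .
    . . . . .

Result: [[0,6],[0,7],[1,7],[2,8]]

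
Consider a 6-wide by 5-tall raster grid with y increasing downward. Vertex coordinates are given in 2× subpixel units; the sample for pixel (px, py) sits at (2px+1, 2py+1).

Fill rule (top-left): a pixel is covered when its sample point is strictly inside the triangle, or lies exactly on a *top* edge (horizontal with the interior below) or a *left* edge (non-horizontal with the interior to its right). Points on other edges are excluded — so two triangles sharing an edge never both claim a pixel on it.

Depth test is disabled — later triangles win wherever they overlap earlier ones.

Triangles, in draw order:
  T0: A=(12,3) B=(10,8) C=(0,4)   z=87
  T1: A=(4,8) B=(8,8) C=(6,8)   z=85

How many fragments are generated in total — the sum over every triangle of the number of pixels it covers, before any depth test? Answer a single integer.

T0:
  2·area = 58
  edge (12, 3)→(10, 8): d=(-2,5) right/bottom  bias=-1
  edge (10, 8)→(0, 4): d=(-10,-4) top-left  bias=+0
  edge (0, 4)→(12, 3): d=(12,-1) top-left  bias=+0
    (1,2)@(3, 5): e=[41,2,15] → █
    (2,2)@(5, 5): e=[31,10,17] → █
    (3,2)@(7, 5): e=[21,18,19] → █
    (4,2)@(9, 5): e=[11,26,21] → █
    (5,2)@(11, 5): e=[1,34,23] → █
    (1,3)@(3, 7): e=[37,-18,39] → ·
    (2,3)@(5, 7): e=[27,-10,41] → ·
    (3,3)@(7, 7): e=[17,-2,43] → ·
    (4,3)@(9, 7): e=[7,6,45] → █
    (5,3)@(11, 7): e=[-3,14,47] → ·
    (4,4)@(9, 9): e=[3,-14,69] → ·
  covered (6 px):
    · · · · · ·
    · · · · · ·
    · █ █ █ █ █
    · · · · █ ·
    · · · · · ·
T1:
  degenerate (2·area = 0) — covers nothing

Answer: 6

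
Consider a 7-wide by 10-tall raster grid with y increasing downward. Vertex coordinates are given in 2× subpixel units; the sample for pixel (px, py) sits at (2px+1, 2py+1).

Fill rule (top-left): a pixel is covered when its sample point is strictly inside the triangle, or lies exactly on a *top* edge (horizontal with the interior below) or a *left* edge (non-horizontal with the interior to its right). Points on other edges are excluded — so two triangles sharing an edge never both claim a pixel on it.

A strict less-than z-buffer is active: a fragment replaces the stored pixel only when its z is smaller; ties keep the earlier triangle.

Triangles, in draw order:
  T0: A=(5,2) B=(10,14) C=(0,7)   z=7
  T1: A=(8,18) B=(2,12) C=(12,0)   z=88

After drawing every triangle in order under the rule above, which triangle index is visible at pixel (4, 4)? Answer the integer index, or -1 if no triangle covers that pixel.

T0:
  2·area = 85
  edge (5, 2)→(10, 14): d=(5,12) right/bottom  bias=-1
  edge (10, 14)→(0, 7): d=(-10,-7) top-left  bias=+0
  edge (0, 7)→(5, 2): d=(5,-5) top-left  bias=+0
    (2,1)@(5, 3): e=[5,75,5] → X
    (3,1)@(7, 3): e=[-19,89,15] → .
    (1,2)@(3, 5): e=[39,41,5] → X
    (3,2)@(7, 5): e=[-9,69,25] → .
    (0,3)@(1, 7): e=[73,7,5] → X
    (3,3)@(7, 7): e=[1,49,35] → X
    (4,3)@(9, 7): e=[-23,63,45] → .
    (0,4)@(1, 9): e=[83,-13,15] → .
    (1,4)@(3, 9): e=[59,1,25] → X
    (4,4)@(9, 9): e=[-13,43,55] → .
    (1,5)@(3, 11): e=[69,-19,35] → .
    (2,5)@(5, 11): e=[45,-5,45] → .
  covered (12 px):
    . . . . . . .
    . . X . . . .
    . X X . . . .
    X X X X . . .
    . X X X . . .
    . . . X . . .
    . . . . X . .
    . . . . . . .
    . . . . . . .
    . . . . . . .
T1:
  2·area = 132
  edge (8, 18)→(2, 12): d=(-6,-6) top-left  bias=+0
  edge (2, 12)→(12, 0): d=(10,-12) top-left  bias=+0
  edge (12, 0)→(8, 18): d=(-4,18) right/bottom  bias=-1
    (5,1)@(11, 3): e=[108,18,6] → X
    (6,1)@(13, 3): e=[120,42,-30] → .
    (4,2)@(9, 5): e=[84,14,34] → X
    (5,2)@(11, 5): e=[96,38,-2] → .
    (3,3)@(7, 7): e=[60,10,62] → X
    (5,3)@(11, 7): e=[84,58,-10] → .
    (2,4)@(5, 9): e=[36,6,90] → X
    (5,4)@(11, 9): e=[72,78,-18] → .
    (0,5)@(1, 11): e=[0,-22,154] → .  [on edge]
    (1,5)@(3, 11): e=[12,2,118] → X
    (5,5)@(11, 11): e=[60,98,-26] → .
    (1,6)@(3, 13): e=[0,22,110] → X  [on edge]
    (2,7)@(5, 15): e=[0,66,66] → X  [on edge]
    (3,8)@(7, 17): e=[0,110,22] → X  [on edge]
    (4,9)@(9, 19): e=[0,154,-22] → .  [on edge]
  covered (18 px):
    . . . . . . .
    . . . . . X .
    . . . . X . .
    . . . X X . .
    . . X X X . .
    . X X X X . .
    . X X X X . .
    . . X X . . .
    . . . X . . .
    . . . . . . .

Z-buffer (winner per pixel, '.' = empty):
  . . . . . . .
  . . 0 . . 1 .
  . 0 0 . 1 . .
  0 0 0 0 1 . .
  . 0 0 0 1 . .
  . 1 1 0 1 . .
  . 1 1 1 0 . .
  . . 1 1 . . .
  . . . 1 . . .
  . . . . . . .

Answer: 1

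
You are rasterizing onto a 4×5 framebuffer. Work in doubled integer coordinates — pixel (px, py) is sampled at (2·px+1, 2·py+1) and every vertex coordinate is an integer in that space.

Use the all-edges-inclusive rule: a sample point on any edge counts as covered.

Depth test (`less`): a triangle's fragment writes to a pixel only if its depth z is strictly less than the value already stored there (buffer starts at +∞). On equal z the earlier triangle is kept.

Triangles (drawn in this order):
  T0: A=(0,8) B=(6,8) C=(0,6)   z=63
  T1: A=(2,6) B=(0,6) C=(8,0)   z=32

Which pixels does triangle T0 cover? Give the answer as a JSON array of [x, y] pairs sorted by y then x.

T0:
  2·area = 12  (B↔C swapped to make it positive)
  edge (0, 8)→(0, 6): d=(0,-2) inclusive
  edge (0, 6)→(6, 8): d=(6,2) inclusive
  edge (6, 8)→(0, 8): d=(-6,0) inclusive
    (0,3)@(1, 7): e=[2,4,6] → #
    (1,3)@(3, 7): e=[6,0,6] → #  [on edge]
    (2,3)@(5, 7): e=[10,-4,6] → ·
    (0,4)@(1, 9): e=[2,16,-6] → ·
    (1,4)@(3, 9): e=[6,12,-6] → ·
  covered (2 px):
    · · · ·
    · · · ·
    · · · ·
    # # · ·
    · · · ·
T1:
  2·area = 12
  edge (2, 6)→(0, 6): d=(-2,0) inclusive
  edge (0, 6)→(8, 0): d=(8,-6) inclusive
  edge (8, 0)→(2, 6): d=(-6,6) inclusive
    (3,0)@(7, 1): e=[10,2,0] → #  [on edge]
    (2,1)@(5, 3): e=[6,6,0] → #  [on edge]
    (3,1)@(7, 3): e=[6,18,-12] → ·
    (1,2)@(3, 5): e=[2,10,0] → #  [on edge]
    (2,2)@(5, 5): e=[2,22,-12] → ·
    (0,3)@(1, 7): e=[-2,14,0] → ·  [on edge]
    (1,3)@(3, 7): e=[-2,26,-12] → ·
  covered (3 px):
    · · · #
    · · # ·
    · # · ·
    · · · ·
    · · · ·

Answer: [[0,3],[1,3]]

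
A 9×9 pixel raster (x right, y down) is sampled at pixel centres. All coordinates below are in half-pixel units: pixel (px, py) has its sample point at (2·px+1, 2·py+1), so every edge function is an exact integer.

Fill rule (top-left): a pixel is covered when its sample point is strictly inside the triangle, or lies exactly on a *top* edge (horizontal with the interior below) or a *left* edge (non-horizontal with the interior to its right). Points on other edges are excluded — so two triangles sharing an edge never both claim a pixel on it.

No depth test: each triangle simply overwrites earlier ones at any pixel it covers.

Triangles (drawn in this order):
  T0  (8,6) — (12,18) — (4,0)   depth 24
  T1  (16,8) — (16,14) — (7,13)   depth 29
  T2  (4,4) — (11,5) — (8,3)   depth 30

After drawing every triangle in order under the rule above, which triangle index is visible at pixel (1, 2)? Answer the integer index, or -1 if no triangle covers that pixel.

T0:
  2·area = 24
  edge (8, 6)→(12, 18): d=(4,12) right/bottom  bias=-1
  edge (12, 18)→(4, 0): d=(-8,-18) top-left  bias=+0
  edge (4, 0)→(8, 6): d=(4,6) right/bottom  bias=-1
    (3,1)@(7, 3): e=[0,30,-6] → ·  [on edge]
    (3,2)@(7, 5): e=[8,14,2] → █
    (4,2)@(9, 5): e=[-16,50,-10] → ·
    (3,3)@(7, 7): e=[16,-2,10] → ·
    (4,4)@(9, 9): e=[0,18,6] → ·  [on edge]
    (4,5)@(9, 11): e=[8,2,14] → █
    (5,5)@(11, 11): e=[-16,38,2] → ·
    (4,6)@(9, 13): e=[16,-14,22] → ·
    (5,7)@(11, 15): e=[0,6,18] → ·  [on edge]
  covered (2 px):
    · · · · · · · · ·
    · · · · · · · · ·
    · · · █ · · · · ·
    · · · · · · · · ·
    · · · · · · · · ·
    · · · · █ · · · ·
    · · · · · · · · ·
    · · · · · · · · ·
    · · · · · · · · ·
T1:
  2·area = 54
  edge (16, 8)→(16, 14): d=(0,6) right/bottom  bias=-1
  edge (16, 14)→(7, 13): d=(-9,-1) top-left  bias=+0
  edge (7, 13)→(16, 8): d=(9,-5) top-left  bias=+0
    (7,4)@(15, 9): e=[6,44,4] → █
    (8,4)@(17, 9): e=[-6,46,14] → ·
    (5,5)@(11, 11): e=[30,22,2] → █
    (6,5)@(13, 11): e=[18,24,12] → █
    (8,5)@(17, 11): e=[-6,28,32] → ·
    (3,6)@(7, 13): e=[54,0,0] → █  [on edge]
    (4,6)@(9, 13): e=[42,2,10] → █
    (8,6)@(17, 13): e=[-6,10,50] → ·
    (3,7)@(7, 15): e=[54,-18,18] → ·
    (4,7)@(9, 15): e=[42,-16,28] → ·
    (5,7)@(11, 15): e=[30,-14,38] → ·
    (6,7)@(13, 15): e=[18,-12,48] → ·
  covered (9 px):
    · · · · · · · · ·
    · · · · · · · · ·
    · · · · · · · · ·
    · · · · · · · · ·
    · · · · · · · █ ·
    · · · · · █ █ █ ·
    · · · █ █ █ █ █ ·
    · · · · · · · · ·
    · · · · · · · · ·
T2:
  2·area = 11  (B↔C swapped to make it positive)
  edge (4, 4)→(8, 3): d=(4,-1) top-left  bias=+0
  edge (8, 3)→(11, 5): d=(3,2) right/bottom  bias=-1
  edge (11, 5)→(4, 4): d=(-7,-1) top-left  bias=+0
    (2,0)@(5, 1): e=[-11,0,22] → ·  [on edge]
    (5,2)@(11, 5): e=[11,0,0] → ·  [on edge]
    (8,4)@(17, 9): e=[33,0,-22] → ·  [on edge]
  covered (0 px):
    · · · · · · · · ·
    · · · · · · · · ·
    · · · · · · · · ·
    · · · · · · · · ·
    · · · · · · · · ·
    · · · · · · · · ·
    · · · · · · · · ·
    · · · · · · · · ·
    · · · · · · · · ·

Z-buffer (winner per pixel, '.' = empty):
  . . . . . . . . .
  . . . . . . . . .
  . . . 0 . . . . .
  . . . . . . . . .
  . . . . . . . 1 .
  . . . . 0 1 1 1 .
  . . . 1 1 1 1 1 .
  . . . . . . . . .
  . . . . . . . . .

Answer: -1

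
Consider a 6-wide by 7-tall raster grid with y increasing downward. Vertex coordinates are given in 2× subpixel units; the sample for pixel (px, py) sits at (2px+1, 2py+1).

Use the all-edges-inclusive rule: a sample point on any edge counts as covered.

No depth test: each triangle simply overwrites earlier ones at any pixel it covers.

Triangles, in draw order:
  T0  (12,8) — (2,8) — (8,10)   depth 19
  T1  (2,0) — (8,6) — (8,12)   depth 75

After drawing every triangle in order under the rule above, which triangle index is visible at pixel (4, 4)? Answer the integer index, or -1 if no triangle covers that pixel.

T0:
  2·area = 20  (B↔C swapped to make it positive)
  edge (12, 8)→(8, 10): d=(-4,2) inclusive
  edge (8, 10)→(2, 8): d=(-6,-2) inclusive
  edge (2, 8)→(12, 8): d=(10,0) inclusive
    (2,4)@(5, 9): e=[10,0,10] → █  [on edge]
    (3,4)@(7, 9): e=[6,4,10] → █
    (4,4)@(9, 9): e=[2,8,10] → █
    (5,4)@(11, 9): e=[-2,12,10] → ·
    (2,5)@(5, 11): e=[2,-12,30] → ·
    (3,5)@(7, 11): e=[-2,-8,30] → ·
    (4,5)@(9, 11): e=[-6,-4,30] → ·
    (5,5)@(11, 11): e=[-10,0,30] → ·  [on edge]
  covered (3 px):
    · · · · · ·
    · · · · · ·
    · · · · · ·
    · · · · · ·
    · · █ █ █ ·
    · · · · · ·
    · · · · · ·
T1:
  2·area = 36
  edge (2, 0)→(8, 6): d=(6,6) inclusive
  edge (8, 6)→(8, 12): d=(0,6) inclusive
  edge (8, 12)→(2, 0): d=(-6,-12) inclusive
    (1,0)@(3, 1): e=[0,30,6] → █  [on edge]
    (2,0)@(5, 1): e=[-12,18,30] → ·
    (1,1)@(3, 3): e=[12,30,-6] → ·
    (2,1)@(5, 3): e=[0,18,18] → █  [on edge]
    (3,1)@(7, 3): e=[-12,6,42] → ·
    (2,2)@(5, 5): e=[12,18,6] → █
    (3,2)@(7, 5): e=[0,6,30] → █  [on edge]
    (4,2)@(9, 5): e=[-12,-6,54] → ·
    (2,3)@(5, 7): e=[24,18,-6] → ·
    (3,3)@(7, 7): e=[12,6,18] → █
    (4,3)@(9, 7): e=[0,-6,42] → ·  [on edge]
    (3,4)@(7, 9): e=[24,6,6] → █
    (5,4)@(11, 9): e=[0,-18,54] → ·  [on edge]
  covered (6 px):
    · █ · · · ·
    · · █ · · ·
    · · █ █ · ·
    · · · █ · ·
    · · · █ · ·
    · · · · · ·
    · · · · · ·

Z-buffer (winner per pixel, '.' = empty):
  . 1 . . . .
  . . 1 . . .
  . . 1 1 . .
  . . . 1 . .
  . . 0 1 0 .
  . . . . . .
  . . . . . .

Result: 0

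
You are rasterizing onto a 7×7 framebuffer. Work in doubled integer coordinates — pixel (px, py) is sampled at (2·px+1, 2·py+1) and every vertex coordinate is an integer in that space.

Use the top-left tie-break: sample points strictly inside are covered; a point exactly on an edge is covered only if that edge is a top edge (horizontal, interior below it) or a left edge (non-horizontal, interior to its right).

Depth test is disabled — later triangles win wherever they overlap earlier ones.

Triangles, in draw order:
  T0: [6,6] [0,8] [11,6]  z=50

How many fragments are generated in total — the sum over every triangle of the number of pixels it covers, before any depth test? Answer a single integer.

T0:
  2·area = 10  (B↔C swapped to make it positive)
  edge (6, 6)→(11, 6): d=(5,0) top-left  bias=+0
  edge (11, 6)→(0, 8): d=(-11,2) right/bottom  bias=-1
  edge (0, 8)→(6, 6): d=(6,-2) top-left  bias=+0
    (4,2)@(9, 5): e=[-5,15,0] → ·  [on edge]
    (1,3)@(3, 7): e=[5,5,0] → █  [on edge]
    (2,3)@(5, 7): e=[5,1,4] → █
    (3,3)@(7, 7): e=[5,-3,8] → ·
    (1,4)@(3, 9): e=[15,-17,12] → ·
    (2,4)@(5, 9): e=[15,-21,16] → ·
  covered (2 px):
    · · · · · · ·
    · · · · · · ·
    · · · · · · ·
    · █ █ · · · ·
    · · · · · · ·
    · · · · · · ·
    · · · · · · ·

Result: 2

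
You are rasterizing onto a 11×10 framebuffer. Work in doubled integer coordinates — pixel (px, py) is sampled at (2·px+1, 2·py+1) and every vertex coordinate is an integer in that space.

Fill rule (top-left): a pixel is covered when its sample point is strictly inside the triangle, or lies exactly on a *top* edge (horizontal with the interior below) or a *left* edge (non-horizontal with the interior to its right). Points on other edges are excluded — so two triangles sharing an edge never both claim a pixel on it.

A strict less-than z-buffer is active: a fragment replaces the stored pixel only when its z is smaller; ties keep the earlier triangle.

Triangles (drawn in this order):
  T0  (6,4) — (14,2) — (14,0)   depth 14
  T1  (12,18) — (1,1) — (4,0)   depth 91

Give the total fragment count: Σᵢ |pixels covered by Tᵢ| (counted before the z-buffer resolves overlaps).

T0:
  2·area = 16  (B↔C swapped to make it positive)
  edge (6, 4)→(14, 0): d=(8,-4) top-left  bias=+0
  edge (14, 0)→(14, 2): d=(0,2) right/bottom  bias=-1
  edge (14, 2)→(6, 4): d=(-8,2) right/bottom  bias=-1
    (6,0)@(13, 1): e=[4,2,10] → #
    (7,0)@(15, 1): e=[12,-2,6] → ·
    (4,1)@(9, 3): e=[4,10,2] → #
    (5,1)@(11, 3): e=[12,6,-2] → ·
    (6,1)@(13, 3): e=[20,2,-6] → ·
    (4,2)@(9, 5): e=[20,10,-14] → ·
  covered (2 px):
    · · · · · · # · · · ·
    · · · · # · · · · · ·
    · · · · · · · · · · ·
    · · · · · · · · · · ·
    · · · · · · · · · · ·
    · · · · · · · · · · ·
    · · · · · · · · · · ·
    · · · · · · · · · · ·
    · · · · · · · · · · ·
    · · · · · · · · · · ·
T1:
  2·area = 62
  edge (12, 18)→(1, 1): d=(-11,-17) top-left  bias=+0
  edge (1, 1)→(4, 0): d=(3,-1) top-left  bias=+0
  edge (4, 0)→(12, 18): d=(8,18) right/bottom  bias=-1
    (0,0)@(1, 1): e=[0,0,62] → #  [on edge]
    (1,0)@(3, 1): e=[34,2,26] → #
    (2,0)@(5, 1): e=[68,4,-10] → ·
    (0,1)@(1, 3): e=[-22,6,78] → ·
    (1,1)@(3, 3): e=[12,8,42] → #
    (2,1)@(5, 3): e=[46,10,6] → #
    (3,1)@(7, 3): e=[80,12,-30] → ·
    (1,2)@(3, 5): e=[-10,14,58] → ·
    (2,2)@(5, 5): e=[24,16,22] → #
    (3,2)@(7, 5): e=[58,18,-14] → ·
    (2,3)@(5, 7): e=[2,22,38] → #
    (3,3)@(7, 7): e=[36,24,2] → #
  covered (9 px):
    # # · · · · · · · · ·
    · # # · · · · · · · ·
    · · # · · · · · · · ·
    · · # # · · · · · · ·
    · · · # · · · · · · ·
    · · · · · · · · · · ·
    · · · · # · · · · · ·
    · · · · · · · · · · ·
    · · · · · · · · · · ·
    · · · · · · · · · · ·

Final: 11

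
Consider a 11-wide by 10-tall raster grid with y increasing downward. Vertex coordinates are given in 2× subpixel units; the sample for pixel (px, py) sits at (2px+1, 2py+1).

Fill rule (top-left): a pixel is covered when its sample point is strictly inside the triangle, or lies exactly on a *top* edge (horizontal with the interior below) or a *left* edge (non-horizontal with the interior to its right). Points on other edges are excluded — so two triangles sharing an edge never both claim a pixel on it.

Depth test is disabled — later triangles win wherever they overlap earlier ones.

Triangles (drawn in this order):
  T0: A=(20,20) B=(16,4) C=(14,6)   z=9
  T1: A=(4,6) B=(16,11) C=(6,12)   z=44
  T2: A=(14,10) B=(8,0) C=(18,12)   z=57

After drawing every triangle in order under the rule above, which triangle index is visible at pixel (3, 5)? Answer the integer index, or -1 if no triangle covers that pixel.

T0:
  2·area = 40  (B↔C swapped to make it positive)
  edge (20, 20)→(14, 6): d=(-6,-14) top-left  bias=+0
  edge (14, 6)→(16, 4): d=(2,-2) top-left  bias=+0
  edge (16, 4)→(20, 20): d=(4,16) right/bottom  bias=-1
    (9,0)@(19, 1): e=[100,0,-60] → ·  [on edge]
    (8,1)@(17, 3): e=[60,0,-20] → ·  [on edge]
    (7,2)@(15, 5): e=[20,0,20] → #  [on edge]
    (8,2)@(17, 5): e=[48,4,-12] → ·
    (6,3)@(13, 7): e=[-20,0,60] → ·  [on edge]
    (7,3)@(15, 7): e=[8,4,28] → #
    (8,3)@(17, 7): e=[36,8,-4] → ·
    (5,4)@(11, 9): e=[-60,0,100] → ·  [on edge]
    (7,4)@(15, 9): e=[-4,8,36] → ·
    (8,4)@(17, 9): e=[24,12,4] → #
    (9,4)@(19, 9): e=[52,16,-28] → ·
    (4,5)@(9, 11): e=[-100,0,140] → ·  [on edge]
    (3,6)@(7, 13): e=[-140,0,180] → ·  [on edge]
    (8,6)@(17, 13): e=[0,20,20] → #  [on edge]
    (2,7)@(5, 15): e=[-180,0,220] → ·  [on edge]
    (1,8)@(3, 17): e=[-220,0,260] → ·  [on edge]
    (0,9)@(1, 19): e=[-260,0,300] → ·  [on edge]
  covered (6 px):
    · · · · · · · · · · ·
    · · · · · · · · · · ·
    · · · · · · · # · · ·
    · · · · · · · # · · ·
    · · · · · · · · # · ·
    · · · · · · · · # · ·
    · · · · · · · · # · ·
    · · · · · · · · · · ·
    · · · · · · · · · # ·
    · · · · · · · · · · ·
T1:
  2·area = 62
  edge (4, 6)→(16, 11): d=(12,5) right/bottom  bias=-1
  edge (16, 11)→(6, 12): d=(-10,1) right/bottom  bias=-1
  edge (6, 12)→(4, 6): d=(-2,-6) top-left  bias=+0
    (1,1)@(3, 3): e=[-31,93,0] → ·  [on edge]
    (2,3)@(5, 7): e=[7,51,4] → #
    (3,3)@(7, 7): e=[-3,49,16] → ·
    (2,4)@(5, 9): e=[31,31,0] → #  [on edge]
    (3,4)@(7, 9): e=[21,29,12] → #
    (4,4)@(9, 9): e=[11,27,24] → #
    (5,4)@(11, 9): e=[1,25,36] → #
    (6,4)@(13, 9): e=[-9,23,48] → ·
    (2,5)@(5, 11): e=[55,11,-4] → ·
    (3,5)@(7, 11): e=[45,9,8] → #
    (6,5)@(13, 11): e=[15,3,44] → #
    (7,5)@(15, 11): e=[5,1,56] → #
    (3,7)@(7, 15): e=[93,-31,0] → ·  [on edge]
  covered (10 px):
    · · · · · · · · · · ·
    · · · · · · · · · · ·
    · · · · · · · · · · ·
    · · # · · · · · · · ·
    · · # # # # · · · · ·
    · · · # # # # # · · ·
    · · · · · · · · · · ·
    · · · · · · · · · · ·
    · · · · · · · · · · ·
    · · · · · · · · · · ·
T2:
  2·area = 28
  edge (14, 10)→(8, 0): d=(-6,-10) top-left  bias=+0
  edge (8, 0)→(18, 12): d=(10,12) right/bottom  bias=-1
  edge (18, 12)→(14, 10): d=(-4,-2) top-left  bias=+0
    (5,2)@(11, 5): e=[0,14,14] → #  [on edge]
    (6,2)@(13, 5): e=[20,-10,18] → ·
    (5,3)@(11, 7): e=[-12,34,6] → ·
    (6,3)@(13, 7): e=[8,10,10] → #
    (7,3)@(15, 7): e=[28,-14,14] → ·
    (6,4)@(13, 9): e=[-4,30,2] → ·
    (7,4)@(15, 9): e=[16,6,6] → #
    (8,4)@(17, 9): e=[36,-18,10] → ·
    (7,5)@(15, 11): e=[4,26,-2] → ·
    (8,5)@(17, 11): e=[24,2,2] → #
    (9,5)@(19, 11): e=[44,-22,6] → ·
    (8,6)@(17, 13): e=[12,22,-6] → ·
    (8,7)@(17, 15): e=[0,42,-14] → ·  [on edge]
  covered (4 px):
    · · · · · · · · · · ·
    · · · · · · · · · · ·
    · · · · · # · · · · ·
    · · · · · · # · · · ·
    · · · · · · · # · · ·
    · · · · · · · · # · ·
    · · · · · · · · · · ·
    · · · · · · · · · · ·
    · · · · · · · · · · ·
    · · · · · · · · · · ·

Z-buffer (winner per pixel, '.' = empty):
  . . . . . . . . . . .
  . . . . . . . . . . .
  . . . . . 2 . 0 . . .
  . . 1 . . . 2 0 . . .
  . . 1 1 1 1 . 2 0 . .
  . . . 1 1 1 1 1 2 . .
  . . . . . . . . 0 . .
  . . . . . . . . . . .
  . . . . . . . . . 0 .
  . . . . . . . . . . .

Final: 1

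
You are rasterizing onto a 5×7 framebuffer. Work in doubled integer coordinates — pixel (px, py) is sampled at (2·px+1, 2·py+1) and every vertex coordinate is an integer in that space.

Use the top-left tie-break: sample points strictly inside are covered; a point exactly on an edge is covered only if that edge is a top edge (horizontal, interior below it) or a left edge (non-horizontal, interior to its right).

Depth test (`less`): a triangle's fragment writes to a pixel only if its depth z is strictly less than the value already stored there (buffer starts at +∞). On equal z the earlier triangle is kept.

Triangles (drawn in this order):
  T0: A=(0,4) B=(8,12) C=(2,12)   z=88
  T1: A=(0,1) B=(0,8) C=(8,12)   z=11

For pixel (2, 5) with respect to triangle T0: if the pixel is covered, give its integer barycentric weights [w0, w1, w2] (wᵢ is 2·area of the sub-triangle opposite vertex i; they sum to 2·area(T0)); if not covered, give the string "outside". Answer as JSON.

T0:
  2·area = 48
  edge (0, 4)→(8, 12): d=(8,8) right/bottom  bias=-1
  edge (8, 12)→(2, 12): d=(-6,0) right/bottom  bias=-1
  edge (2, 12)→(0, 4): d=(-2,-8) top-left  bias=+0
    (0,2)@(1, 5): e=[0,42,6] → ·  [on edge]
    (0,3)@(1, 7): e=[16,30,2] → #
    (1,3)@(3, 7): e=[0,30,18] → ·  [on edge]
    (0,4)@(1, 9): e=[32,18,-2] → ·
    (1,4)@(3, 9): e=[16,18,14] → #
    (2,4)@(5, 9): e=[0,18,30] → ·  [on edge]
    (1,5)@(3, 11): e=[32,6,10] → #
    (2,5)@(5, 11): e=[16,6,26] → #
    (3,5)@(7, 11): e=[0,6,42] → ·  [on edge]
    (1,6)@(3, 13): e=[48,-6,6] → ·
    (2,6)@(5, 13): e=[32,-6,22] → ·
    (4,6)@(9, 13): e=[0,-6,54] → ·  [on edge]
  covered (4 px):
    · · · · ·
    · · · · ·
    · · · · ·
    # · · · ·
    · # · · ·
    · # # · ·
    · · · · ·
T1:
  2·area = 56  (B↔C swapped to make it positive)
  edge (0, 1)→(8, 12): d=(8,11) right/bottom  bias=-1
  edge (8, 12)→(0, 8): d=(-8,-4) top-left  bias=+0
  edge (0, 8)→(0, 1): d=(0,-7) top-left  bias=+0
    (0,1)@(1, 3): e=[5,44,7] → #
    (1,1)@(3, 3): e=[-17,52,21] → ·
    (0,2)@(1, 5): e=[21,28,7] → #
    (1,2)@(3, 5): e=[-1,36,21] → ·
    (0,3)@(1, 7): e=[37,12,7] → #
    (1,3)@(3, 7): e=[15,20,21] → #
    (2,3)@(5, 7): e=[-7,28,35] → ·
    (0,4)@(1, 9): e=[53,-4,7] → ·
    (1,4)@(3, 9): e=[31,4,21] → #
    (2,4)@(5, 9): e=[9,12,35] → #
    (3,4)@(7, 9): e=[-13,20,49] → ·
    (1,5)@(3, 11): e=[47,-12,21] → ·
  covered (7 px):
    · · · · ·
    # · · · ·
    # · · · ·
    # # · · ·
    · # # · ·
    · · · # ·
    · · · · ·

Result: [6,26,16]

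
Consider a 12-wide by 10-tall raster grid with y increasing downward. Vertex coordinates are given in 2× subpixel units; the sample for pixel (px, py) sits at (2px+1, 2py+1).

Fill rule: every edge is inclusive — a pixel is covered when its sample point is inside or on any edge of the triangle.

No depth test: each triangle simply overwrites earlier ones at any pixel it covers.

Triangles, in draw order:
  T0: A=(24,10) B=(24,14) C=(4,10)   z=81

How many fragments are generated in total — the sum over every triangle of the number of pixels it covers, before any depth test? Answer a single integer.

T0:
  2·area = 80
  edge (24, 10)→(24, 14): d=(0,4) inclusive
  edge (24, 14)→(4, 10): d=(-20,-4) inclusive
  edge (4, 10)→(24, 10): d=(20,0) inclusive
    (4,5)@(9, 11): e=[60,0,20] → X  [on edge]
    (5,5)@(11, 11): e=[52,8,20] → X
    (6,5)@(13, 11): e=[44,16,20] → X
    (7,5)@(15, 11): e=[36,24,20] → X
    (8,5)@(17, 11): e=[28,32,20] → X
    (9,5)@(19, 11): e=[20,40,20] → X
    (10,5)@(21, 11): e=[12,48,20] → X
    (11,5)@(23, 11): e=[4,56,20] → X
    (4,6)@(9, 13): e=[60,-40,60] → .
    (5,6)@(11, 13): e=[52,-32,60] → .
    (6,6)@(13, 13): e=[44,-24,60] → .
    (7,6)@(15, 13): e=[36,-16,60] → .
    (9,6)@(19, 13): e=[20,0,60] → X  [on edge]
  covered (11 px):
    . . . . . . . . . . . .
    . . . . . . . . . . . .
    . . . . . . . . . . . .
    . . . . . . . . . . . .
    . . . . . . . . . . . .
    . . . . X X X X X X X X
    . . . . . . . . . X X X
    . . . . . . . . . . . .
    . . . . . . . . . . . .
    . . . . . . . . . . . .

Result: 11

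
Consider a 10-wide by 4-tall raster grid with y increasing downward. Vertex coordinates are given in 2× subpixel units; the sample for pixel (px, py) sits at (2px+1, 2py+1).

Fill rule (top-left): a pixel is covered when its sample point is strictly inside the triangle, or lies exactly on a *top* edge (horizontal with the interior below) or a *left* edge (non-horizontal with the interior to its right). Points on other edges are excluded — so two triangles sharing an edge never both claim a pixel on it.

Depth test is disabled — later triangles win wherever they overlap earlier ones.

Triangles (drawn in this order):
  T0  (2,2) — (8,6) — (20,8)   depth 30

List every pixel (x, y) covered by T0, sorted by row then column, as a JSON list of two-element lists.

T0:
  2·area = 36  (B↔C swapped to make it positive)
  edge (2, 2)→(20, 8): d=(18,6) right/bottom  bias=-1
  edge (20, 8)→(8, 6): d=(-12,-2) top-left  bias=+0
  edge (8, 6)→(2, 2): d=(-6,-4) top-left  bias=+0
    (2,1)@(5, 3): e=[0,30,6] → ·  [on edge]
    (3,2)@(7, 5): e=[24,10,2] → █
    (4,2)@(9, 5): e=[12,14,10] → █
    (5,2)@(11, 5): e=[0,18,18] → ·  [on edge]
    (3,3)@(7, 7): e=[60,-14,-10] → ·
    (4,3)@(9, 7): e=[48,-10,-2] → ·
    (7,3)@(15, 7): e=[12,2,22] → █
    (8,3)@(17, 7): e=[0,6,30] → ·  [on edge]
  covered (3 px):
    · · · · · · · · · ·
    · · · · · · · · · ·
    · · · █ █ · · · · ·
    · · · · · · · █ · ·

Result: [[3,2],[4,2],[7,3]]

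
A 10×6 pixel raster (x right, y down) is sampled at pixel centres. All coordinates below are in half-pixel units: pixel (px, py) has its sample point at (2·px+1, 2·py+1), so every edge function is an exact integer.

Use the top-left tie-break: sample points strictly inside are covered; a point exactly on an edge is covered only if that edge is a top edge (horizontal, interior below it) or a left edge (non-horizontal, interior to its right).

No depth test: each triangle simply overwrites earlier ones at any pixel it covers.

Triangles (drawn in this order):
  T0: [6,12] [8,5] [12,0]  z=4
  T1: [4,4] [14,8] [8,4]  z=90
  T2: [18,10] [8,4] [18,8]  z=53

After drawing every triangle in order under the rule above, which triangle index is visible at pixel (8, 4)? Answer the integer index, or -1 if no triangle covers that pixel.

T0:
  2·area = 18
  edge (6, 12)→(8, 5): d=(2,-7) top-left  bias=+0
  edge (8, 5)→(12, 0): d=(4,-5) top-left  bias=+0
  edge (12, 0)→(6, 12): d=(-6,12) right/bottom  bias=-1
    (4,2)@(9, 5): e=[7,5,6] → █
    (5,2)@(11, 5): e=[21,15,-18] → ·
    (4,3)@(9, 7): e=[11,13,-6] → ·
    (3,4)@(7, 9): e=[1,11,6] → █
    (4,4)@(9, 9): e=[15,21,-18] → ·
    (3,5)@(7, 11): e=[5,19,-6] → ·
  covered (2 px):
    · · · · · · · · · ·
    · · · · · · · · · ·
    · · · · █ · · · · ·
    · · · · · · · · · ·
    · · · █ · · · · · ·
    · · · · · · · · · ·
T1:
  2·area = 16  (B↔C swapped to make it positive)
  edge (4, 4)→(8, 4): d=(4,0) top-left  bias=+0
  edge (8, 4)→(14, 8): d=(6,4) right/bottom  bias=-1
  edge (14, 8)→(4, 4): d=(-10,-4) top-left  bias=+0
    (3,2)@(7, 5): e=[4,10,2] → █
    (4,2)@(9, 5): e=[4,2,10] → █
    (5,2)@(11, 5): e=[4,-6,18] → ·
    (3,3)@(7, 7): e=[12,22,-18] → ·
    (4,3)@(9, 7): e=[12,14,-10] → ·
  covered (2 px):
    · · · · · · · · · ·
    · · · · · · · · · ·
    · · · █ █ · · · · ·
    · · · · · · · · · ·
    · · · · · · · · · ·
    · · · · · · · · · ·
T2:
  2·area = 20
  edge (18, 10)→(8, 4): d=(-10,-6) top-left  bias=+0
  edge (8, 4)→(18, 8): d=(10,4) right/bottom  bias=-1
  edge (18, 8)→(18, 10): d=(0,2) right/bottom  bias=-1
    (1,0)@(3, 1): e=[0,-10,30] → ·  [on edge]
    (6,3)@(13, 7): e=[0,10,10] → █  [on edge]
    (7,3)@(15, 7): e=[12,2,6] → █
    (8,3)@(17, 7): e=[24,-6,2] → ·
    (6,4)@(13, 9): e=[-20,30,10] → ·
    (7,4)@(15, 9): e=[-8,22,6] → ·
    (8,4)@(17, 9): e=[4,14,2] → █
    (9,4)@(19, 9): e=[16,6,-2] → ·
    (8,5)@(17, 11): e=[-16,34,2] → ·
  covered (3 px):
    · · · · · · · · · ·
    · · · · · · · · · ·
    · · · · · · · · · ·
    · · · · · · █ █ · ·
    · · · · · · · · █ ·
    · · · · · · · · · ·

Z-buffer (winner per pixel, '.' = empty):
  . . . . . . . . . .
  . . . . . . . . . .
  . . . 1 1 . . . . .
  . . . . . . 2 2 . .
  . . . 0 . . . . 2 .
  . . . . . . . . . .

Final: 2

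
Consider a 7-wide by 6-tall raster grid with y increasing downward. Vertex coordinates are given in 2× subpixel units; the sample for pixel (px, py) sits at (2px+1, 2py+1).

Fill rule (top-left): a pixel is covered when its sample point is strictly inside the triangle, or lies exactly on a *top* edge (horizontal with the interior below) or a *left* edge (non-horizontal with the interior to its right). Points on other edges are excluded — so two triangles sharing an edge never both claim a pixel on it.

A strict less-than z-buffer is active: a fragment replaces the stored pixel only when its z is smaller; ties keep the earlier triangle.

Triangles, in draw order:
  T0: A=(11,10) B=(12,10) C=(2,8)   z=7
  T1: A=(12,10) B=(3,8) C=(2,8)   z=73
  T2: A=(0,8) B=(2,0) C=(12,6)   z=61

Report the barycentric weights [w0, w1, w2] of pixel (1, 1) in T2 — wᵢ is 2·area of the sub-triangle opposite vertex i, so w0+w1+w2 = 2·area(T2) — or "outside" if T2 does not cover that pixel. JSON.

T0:
  2·area = 2  (B↔C swapped to make it positive)
  edge (11, 10)→(2, 8): d=(-9,-2) top-left  bias=+0
  edge (2, 8)→(12, 10): d=(10,2) right/bottom  bias=-1
  edge (12, 10)→(11, 10): d=(-1,0) right/bottom  bias=-1
    (3,4)@(7, 9): e=[1,0,1] → ·  [on edge]
  covered (0 px):
    · · · · · · ·
    · · · · · · ·
    · · · · · · ·
    · · · · · · ·
    · · · · · · ·
    · · · · · · ·
T1:
  2·area = 2  (B↔C swapped to make it positive)
  edge (12, 10)→(2, 8): d=(-10,-2) top-left  bias=+0
  edge (2, 8)→(3, 8): d=(1,0) top-left  bias=+0
  edge (3, 8)→(12, 10): d=(9,2) right/bottom  bias=-1
    (3,4)@(7, 9): e=[0,1,1] → █  [on edge]
    (4,4)@(9, 9): e=[4,1,-3] → ·
    (3,5)@(7, 11): e=[-20,3,19] → ·
  covered (1 px):
    · · · · · · ·
    · · · · · · ·
    · · · · · · ·
    · · · · · · ·
    · · · █ · · ·
    · · · · · · ·
T2:
  2·area = 92
  edge (0, 8)→(2, 0): d=(2,-8) top-left  bias=+0
  edge (2, 0)→(12, 6): d=(10,6) right/bottom  bias=-1
  edge (12, 6)→(0, 8): d=(-12,2) right/bottom  bias=-1
    (1,0)@(3, 1): e=[10,4,78] → █
    (2,0)@(5, 1): e=[26,-8,74] → ·
    (1,1)@(3, 3): e=[14,24,54] → █
    (2,1)@(5, 3): e=[30,12,50] → █
    (3,1)@(7, 3): e=[46,0,46] → ·  [on edge]
    (0,2)@(1, 5): e=[2,56,34] → █
    (3,2)@(7, 5): e=[50,20,22] → █
    (4,2)@(9, 5): e=[66,8,18] → █
    (5,2)@(11, 5): e=[82,-4,14] → ·
    (0,3)@(1, 7): e=[6,76,10] → █
    (3,3)@(7, 7): e=[54,40,-2] → ·
    (4,3)@(9, 7): e=[70,28,-6] → ·
  covered (11 px):
    · █ · · · · ·
    · █ █ · · · ·
    █ █ █ █ █ · ·
    █ █ █ · · · ·
    · · · · · · ·
    · · · · · · ·

Result: [24,54,14]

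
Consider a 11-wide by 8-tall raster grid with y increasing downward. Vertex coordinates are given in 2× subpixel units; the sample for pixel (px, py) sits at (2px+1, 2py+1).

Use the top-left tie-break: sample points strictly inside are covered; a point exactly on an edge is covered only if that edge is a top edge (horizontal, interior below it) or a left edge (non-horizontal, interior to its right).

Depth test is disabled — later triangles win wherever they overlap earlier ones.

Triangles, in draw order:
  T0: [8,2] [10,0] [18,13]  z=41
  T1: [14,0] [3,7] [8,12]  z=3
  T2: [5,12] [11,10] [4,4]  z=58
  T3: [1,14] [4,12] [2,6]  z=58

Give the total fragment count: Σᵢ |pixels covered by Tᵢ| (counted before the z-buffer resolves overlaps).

T0:
  2·area = 42
  edge (8, 2)→(10, 0): d=(2,-2) top-left  bias=+0
  edge (10, 0)→(18, 13): d=(8,13) right/bottom  bias=-1
  edge (18, 13)→(8, 2): d=(-10,-11) top-left  bias=+0
    (4,0)@(9, 1): e=[0,21,21] → █  [on edge]
    (5,0)@(11, 1): e=[4,-5,43] → ·
    (3,1)@(7, 3): e=[0,63,-21] → ·  [on edge]
    (4,1)@(9, 3): e=[4,37,1] → █
    (5,1)@(11, 3): e=[8,11,23] → █
    (6,1)@(13, 3): e=[12,-15,45] → ·
    (2,2)@(5, 5): e=[0,105,-63] → ·  [on edge]
    (4,2)@(9, 5): e=[8,53,-19] → ·
    (5,2)@(11, 5): e=[12,27,3] → █
    (6,2)@(13, 5): e=[16,1,25] → █
    (7,2)@(15, 5): e=[20,-25,47] → ·
    (1,3)@(3, 7): e=[0,147,-105] → ·  [on edge]
    (0,4)@(1, 9): e=[0,189,-147] → ·  [on edge]
  covered (7 px):
    · · · · █ · · · · · ·
    · · · · █ █ · · · · ·
    · · · · · █ █ · · · ·
    · · · · · · █ · · · ·
    · · · · · · · █ · · ·
    · · · · · · · · · · ·
    · · · · · · · · · · ·
    · · · · · · · · · · ·
T1:
  2·area = 90  (B↔C swapped to make it positive)
  edge (14, 0)→(8, 12): d=(-6,12) right/bottom  bias=-1
  edge (8, 12)→(3, 7): d=(-5,-5) top-left  bias=+0
  edge (3, 7)→(14, 0): d=(11,-7) top-left  bias=+0
    (6,0)@(13, 1): e=[6,80,4] → █
    (7,0)@(15, 1): e=[-18,90,18] → ·
    (5,1)@(11, 3): e=[18,60,12] → █
    (6,1)@(13, 3): e=[-6,70,26] → ·
    (0,2)@(1, 5): e=[126,0,-36] → ·  [on edge]
    (3,2)@(7, 5): e=[54,30,6] → █
    (4,2)@(9, 5): e=[30,40,20] → █
    (6,2)@(13, 5): e=[-18,60,48] → ·
    (1,3)@(3, 7): e=[90,0,0] → █  [on edge]
    (2,3)@(5, 7): e=[66,10,14] → █
    (5,3)@(11, 7): e=[-6,40,56] → ·
    (1,4)@(3, 9): e=[78,-10,22] → ·
    (2,4)@(5, 9): e=[54,0,36] → █  [on edge]
    (3,5)@(7, 11): e=[18,0,72] → █  [on edge]
    (4,6)@(9, 13): e=[-18,0,108] → ·  [on edge]
    (5,7)@(11, 15): e=[-54,0,144] → ·  [on edge]
  covered (13 px):
    · · · · · · █ · · · ·
    · · · · · █ · · · · ·
    · · · █ █ █ · · · · ·
    · █ █ █ █ · · · · · ·
    · · █ █ █ · · · · · ·
    · · · █ · · · · · · ·
    · · · · · · · · · · ·
    · · · · · · · · · · ·
T2:
  2·area = 50  (B↔C swapped to make it positive)
  edge (5, 12)→(4, 4): d=(-1,-8) top-left  bias=+0
  edge (4, 4)→(11, 10): d=(7,6) right/bottom  bias=-1
  edge (11, 10)→(5, 12): d=(-6,2) right/bottom  bias=-1
    (2,2)@(5, 5): e=[7,1,42] → █
    (3,2)@(7, 5): e=[23,-11,38] → ·
    (2,3)@(5, 7): e=[5,15,30] → █
    (3,3)@(7, 7): e=[21,3,26] → █
    (4,3)@(9, 7): e=[37,-9,22] → ·
    (2,4)@(5, 9): e=[3,29,18] → █
    (4,4)@(9, 9): e=[35,5,10] → █
    (5,4)@(11, 9): e=[51,-7,6] → ·
    (2,5)@(5, 11): e=[1,43,6] → █
    (4,5)@(9, 11): e=[33,19,-2] → ·
    (2,6)@(5, 13): e=[-1,57,-6] → ·
    (3,6)@(7, 13): e=[15,45,-10] → ·
  covered (8 px):
    · · · · · · · · · · ·
    · · · · · · · · · · ·
    · · █ · · · · · · · ·
    · · █ █ · · · · · · ·
    · · █ █ █ · · · · · ·
    · · █ █ · · · · · · ·
    · · · · · · · · · · ·
    · · · · · · · · · · ·
T3:
  2·area = 22  (B↔C swapped to make it positive)
  edge (1, 14)→(2, 6): d=(1,-8) top-left  bias=+0
  edge (2, 6)→(4, 12): d=(2,6) right/bottom  bias=-1
  edge (4, 12)→(1, 14): d=(-3,2) right/bottom  bias=-1
    (0,1)@(1, 3): e=[-11,0,33] → ·  [on edge]
    (1,4)@(3, 9): e=[11,0,11] → ·  [on edge]
    (1,5)@(3, 11): e=[13,4,5] → █
    (2,5)@(5, 11): e=[29,-8,1] → ·
    (1,6)@(3, 13): e=[15,8,-1] → ·
    (2,7)@(5, 15): e=[33,0,-11] → ·  [on edge]
  covered (1 px):
    · · · · · · · · · · ·
    · · · · · · · · · · ·
    · · · · · · · · · · ·
    · · · · · · · · · · ·
    · · · · · · · · · · ·
    · █ · · · · · · · · ·
    · · · · · · · · · · ·
    · · · · · · · · · · ·

Answer: 29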